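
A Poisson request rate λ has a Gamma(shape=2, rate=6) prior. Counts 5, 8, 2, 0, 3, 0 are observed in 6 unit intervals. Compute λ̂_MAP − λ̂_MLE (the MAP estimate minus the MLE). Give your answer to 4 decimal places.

Σxᵢ = 18. Posterior is Gamma(20, 12); MAP = (20−1)/12 = 19/12 ≈ 1.58333.
MLE = x̄ = 18/6 ≈ 3.00000.
Difference = 19/12 − 18/6 = -17/12 ≈ -1.4167.

MAP − MLE = -1.4167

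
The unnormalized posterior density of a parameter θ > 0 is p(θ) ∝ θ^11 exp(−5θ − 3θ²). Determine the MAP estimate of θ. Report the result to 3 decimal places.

ℓ'(θ) = 11/θ − 5 − 6θ. Setting this to zero and multiplying by θ: 6θ² + 5θ − 11 = 0.
θ = (−5 + √(5² + 4·6·11)) / (2·6) = (−5 + √289) / 12 = (−5 + 17)/12 = 1.
ℓ''(θ) = −11/θ² − 6 < 0, confirming a maximum.

θ̂_MAP = 1.000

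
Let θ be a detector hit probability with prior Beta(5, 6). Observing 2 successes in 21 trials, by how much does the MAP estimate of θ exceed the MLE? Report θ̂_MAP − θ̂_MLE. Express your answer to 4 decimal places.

Posterior is Beta(7, 25); MAP = (7−1)/(32−2) = 6/30 ≈ 0.20000.
MLE ignores the prior: θ̂_MLE = k/n = 2/21 ≈ 0.09524.
Difference = 6/30 − 2/21 = 11/105 ≈ 0.1048.

MAP − MLE = 0.1048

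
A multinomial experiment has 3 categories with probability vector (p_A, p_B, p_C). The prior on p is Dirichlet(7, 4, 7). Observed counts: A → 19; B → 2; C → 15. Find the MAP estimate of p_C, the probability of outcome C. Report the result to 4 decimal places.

The posterior is Dirichlet(αᵢ + nᵢ) = Dirichlet(26, 6, 22).
For a Dirichlet(a₁,…,a_K) with all aᵢ > 1, the mode has j-th component (aⱼ − 1)/(Σaᵢ − K).
Here Σaᵢ = 54 and K = 3, so p_C = (22 − 1)/(54 − 3) = 21/51 ≈ 0.4118.

MAP estimate of p_C = 0.4118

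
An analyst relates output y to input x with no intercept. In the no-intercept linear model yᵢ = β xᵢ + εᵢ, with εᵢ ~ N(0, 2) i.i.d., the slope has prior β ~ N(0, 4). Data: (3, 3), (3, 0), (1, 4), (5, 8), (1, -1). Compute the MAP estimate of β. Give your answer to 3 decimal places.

log p(β | y) = −Σ(yᵢ − βxᵢ)²/(2·2) − β²/(2·4) + const.
Setting the derivative to zero: Σxᵢ(yᵢ − βxᵢ)/2 − β/4 = 0, so β = Σxᵢyᵢ / (Σxᵢ² + σ²/τ²).
Σxᵢyᵢ = 3·3 + 3·0 + 1·4 + 5·8 + 1·(-1) = 52; Σxᵢ² = 45; σ²/τ² = 0.5.
β̂_MAP = 52 / (45 + 0.5) = 52/45.5 ≈ 1.143.

β̂_MAP = 1.143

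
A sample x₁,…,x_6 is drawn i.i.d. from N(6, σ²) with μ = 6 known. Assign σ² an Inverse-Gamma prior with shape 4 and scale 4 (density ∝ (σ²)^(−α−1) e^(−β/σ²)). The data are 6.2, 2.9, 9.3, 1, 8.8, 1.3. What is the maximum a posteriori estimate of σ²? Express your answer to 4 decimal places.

σ̂²_MAP = 5.2169

Sum of squared deviations about the known mean: SS = (6.2−6)² + (2.9−6)² + (9.3−6)² + (1−6)² + (8.8−6)² + (1.3−6)² = 75.47.
The Normal likelihood contributes (σ²)^(−n/2) exp(−SS/(2σ²)), so the posterior is Inverse-Gamma(α + n/2, β + SS/2) = Inverse-Gamma(7, 41.735).
The mode of Inverse-Gamma(a, b) is b/(a+1) = 41.735/8 ≈ 5.2169.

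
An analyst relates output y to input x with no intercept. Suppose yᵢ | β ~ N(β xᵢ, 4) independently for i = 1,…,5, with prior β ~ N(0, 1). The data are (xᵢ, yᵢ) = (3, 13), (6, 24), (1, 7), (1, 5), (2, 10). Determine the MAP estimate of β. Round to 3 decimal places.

β̂_MAP = 3.909

log p(β | y) = −Σ(yᵢ − βxᵢ)²/(2·4) − β²/(2·1) + const.
Setting the derivative to zero: Σxᵢ(yᵢ − βxᵢ)/4 − β/1 = 0, so β = Σxᵢyᵢ / (Σxᵢ² + σ²/τ²).
Σxᵢyᵢ = 3·13 + 6·24 + 1·7 + 1·5 + 2·10 = 215; Σxᵢ² = 51; σ²/τ² = 4.
β̂_MAP = 215 / (51 + 4) = 215/55 ≈ 3.909.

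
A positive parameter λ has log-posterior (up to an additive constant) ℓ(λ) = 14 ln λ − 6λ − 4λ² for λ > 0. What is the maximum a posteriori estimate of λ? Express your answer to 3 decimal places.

λ̂_MAP = 1.000

ℓ'(λ) = 14/λ − 6 − 8λ. Setting this to zero and multiplying by λ: 8λ² + 6λ − 14 = 0.
λ = (−6 + √(6² + 4·8·14)) / (2·8) = (−6 + √484) / 16 = (−6 + 22)/16 = 1.
ℓ''(λ) = −14/λ² − 8 < 0, confirming a maximum.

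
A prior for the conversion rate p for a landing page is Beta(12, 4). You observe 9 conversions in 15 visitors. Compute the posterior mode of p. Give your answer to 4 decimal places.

p̂_MAP = 0.6897

Prior: Beta(12, 4).
Data: 9 successes in 15 trials. The binomial likelihood contributes p^9(1−p)^6, so the posterior is Beta(12+9, 4+6) = Beta(21, 10).
For Beta(a, b) with a, b > 1 the mode is (a−1)/(a+b−2) = 20/29 ≈ 0.6897.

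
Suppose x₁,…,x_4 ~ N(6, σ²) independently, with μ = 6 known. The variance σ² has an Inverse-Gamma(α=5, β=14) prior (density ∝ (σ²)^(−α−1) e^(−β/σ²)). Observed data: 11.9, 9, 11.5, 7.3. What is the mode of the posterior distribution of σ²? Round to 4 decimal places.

Sum of squared deviations about the known mean: SS = (11.9−6)² + (9−6)² + (11.5−6)² + (7.3−6)² = 75.75.
The Normal likelihood contributes (σ²)^(−n/2) exp(−SS/(2σ²)), so the posterior is Inverse-Gamma(α + n/2, β + SS/2) = Inverse-Gamma(7, 51.875).
The mode of Inverse-Gamma(a, b) is b/(a+1) = 51.875/8 ≈ 6.4844.

σ̂²_MAP = 6.4844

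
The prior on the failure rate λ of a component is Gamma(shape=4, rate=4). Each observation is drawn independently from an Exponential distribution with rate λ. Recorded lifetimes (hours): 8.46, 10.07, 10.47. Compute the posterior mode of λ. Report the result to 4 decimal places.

λ̂_MAP = 0.1818

The Exponential(rate=λ) likelihood is ∝ λ^n e^(−λΣtᵢ). Here n = 3 and Σtᵢ = 8.46 + 10.07 + 10.47 = 29.
Posterior ∝ λ^3e^(−4λ) · λ^3e^(−29λ) = λ^6e^(−33λ), i.e. Gamma(7, 33).
Mode = (a−1)/b = 6/33 ≈ 0.1818.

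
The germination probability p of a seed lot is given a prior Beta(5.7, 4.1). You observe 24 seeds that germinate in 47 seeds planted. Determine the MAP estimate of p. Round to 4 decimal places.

p̂_MAP = 0.5237

Prior: Beta(5.7, 4.1).
Data: 24 successes in 47 trials. The binomial likelihood contributes p^24(1−p)^23, so the posterior is Beta(5.7+24, 4.1+23) = Beta(29.7, 27.1).
For Beta(a, b) with a, b > 1 the mode is (a−1)/(a+b−2) = 28.7/54.8 ≈ 0.5237.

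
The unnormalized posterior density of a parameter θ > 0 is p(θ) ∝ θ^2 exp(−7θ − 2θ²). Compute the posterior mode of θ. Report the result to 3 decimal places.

θ̂_MAP = 0.250

ℓ'(θ) = 2/θ − 7 − 4θ. Setting this to zero and multiplying by θ: 4θ² + 7θ − 2 = 0.
θ = (−7 + √(7² + 4·4·2)) / (2·4) = (−7 + √81) / 8 = (−7 + 9)/8 = 1/4.
ℓ''(θ) = −2/θ² − 4 < 0, confirming a maximum.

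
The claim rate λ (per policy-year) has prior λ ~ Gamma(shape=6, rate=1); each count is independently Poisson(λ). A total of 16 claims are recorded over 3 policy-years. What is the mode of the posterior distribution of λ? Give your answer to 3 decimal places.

λ̂_MAP = 5.250

Σxᵢ = 16, n = 3.
Posterior ∝ λ^5e^(−1λ) · λ^16e^(−3λ) = λ^21e^(−4λ), i.e. Gamma(shape=22, rate=4).
The mode of a Gamma(a, b) with a ≥ 1 (shape–rate) is (a−1)/b = 21/4 ≈ 5.250.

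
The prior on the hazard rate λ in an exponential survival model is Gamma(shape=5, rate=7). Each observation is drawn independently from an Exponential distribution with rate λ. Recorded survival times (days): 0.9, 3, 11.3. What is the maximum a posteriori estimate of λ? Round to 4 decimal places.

The Exponential(rate=λ) likelihood is ∝ λ^n e^(−λΣtᵢ). Here n = 3 and Σtᵢ = 0.9 + 3 + 11.3 = 15.2.
Posterior ∝ λ^4e^(−7λ) · λ^3e^(−15.2λ) = λ^7e^(−22.2λ), i.e. Gamma(8, 22.2).
Mode = (a−1)/b = 7/22.2 ≈ 0.3153.

λ̂_MAP = 0.3153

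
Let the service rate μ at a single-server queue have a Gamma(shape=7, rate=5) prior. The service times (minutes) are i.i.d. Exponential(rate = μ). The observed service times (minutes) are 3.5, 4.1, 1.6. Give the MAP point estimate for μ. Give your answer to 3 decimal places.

The Exponential(rate=μ) likelihood is ∝ μ^n e^(−μΣtᵢ). Here n = 3 and Σtᵢ = 3.5 + 4.1 + 1.6 = 9.2.
Posterior ∝ μ^6e^(−5μ) · μ^3e^(−9.2μ) = μ^9e^(−14.2μ), i.e. Gamma(10, 14.2).
Mode = (a−1)/b = 9/14.2 ≈ 0.634.

μ̂_MAP = 0.634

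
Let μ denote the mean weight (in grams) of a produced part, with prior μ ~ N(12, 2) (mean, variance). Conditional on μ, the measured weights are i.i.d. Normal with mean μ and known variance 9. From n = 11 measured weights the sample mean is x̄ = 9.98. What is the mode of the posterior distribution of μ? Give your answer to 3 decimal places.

μ̂_MAP = 10.566

n = 11, x̄ = 9.98.
For a Normal prior and Normal likelihood with known variance, the posterior is Normal; its mode equals its mean, the precision-weighted average.
Prior precision 1/σ₀² = 1/2 = 0.5; data precision n/σ² = 11/9.
μ̂ = (0.5·12 + (11/9)·9.98) / (0.5 + 11/9) = (8189/450)/(31/18) = 8189/775 ≈ 10.566.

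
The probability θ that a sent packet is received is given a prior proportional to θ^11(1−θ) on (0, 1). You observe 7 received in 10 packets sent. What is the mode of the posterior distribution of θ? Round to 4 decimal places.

The prior density ∝ θ^11(1−θ)^1 is the kernel of Beta(12, 2).
Data: 7 successes in 10 trials. The binomial likelihood contributes θ^7(1−θ)^3, so the posterior is Beta(12+7, 2+3) = Beta(19, 5).
For Beta(a, b) with a, b > 1 the mode is (a−1)/(a+b−2) = 18/22 ≈ 0.8182.

θ̂_MAP = 0.8182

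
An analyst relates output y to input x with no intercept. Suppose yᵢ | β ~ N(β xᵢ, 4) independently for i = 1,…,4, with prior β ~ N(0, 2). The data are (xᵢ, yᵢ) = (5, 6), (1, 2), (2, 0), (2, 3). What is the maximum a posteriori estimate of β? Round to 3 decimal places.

log p(β | y) = −Σ(yᵢ − βxᵢ)²/(2·4) − β²/(2·2) + const.
Setting the derivative to zero: Σxᵢ(yᵢ − βxᵢ)/4 − β/2 = 0, so β = Σxᵢyᵢ / (Σxᵢ² + σ²/τ²).
Σxᵢyᵢ = 5·6 + 1·2 + 2·0 + 2·3 = 38; Σxᵢ² = 34; σ²/τ² = 2.
β̂_MAP = 38 / (34 + 2) = 38/36 ≈ 1.056.

β̂_MAP = 1.056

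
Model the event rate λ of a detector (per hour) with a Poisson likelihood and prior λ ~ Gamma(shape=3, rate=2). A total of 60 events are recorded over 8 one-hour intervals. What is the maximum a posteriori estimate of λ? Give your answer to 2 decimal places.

λ̂_MAP = 6.20

Σxᵢ = 60, n = 8.
Posterior ∝ λ^2e^(−2λ) · λ^60e^(−8λ) = λ^62e^(−10λ), i.e. Gamma(shape=63, rate=10).
The mode of a Gamma(a, b) with a ≥ 1 (shape–rate) is (a−1)/b = 62/10 ≈ 6.20.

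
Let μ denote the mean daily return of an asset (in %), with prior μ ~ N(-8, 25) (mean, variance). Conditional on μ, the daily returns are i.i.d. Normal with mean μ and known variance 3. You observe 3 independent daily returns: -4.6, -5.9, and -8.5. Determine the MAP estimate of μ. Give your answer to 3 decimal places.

n = 3; x̄ = ((-4.6) + (-5.9) + (-8.5))/3 = -19/3 = -19/3 ≈ -6.3333.
For a Normal prior and Normal likelihood with known variance, the posterior is Normal; its mode equals its mean, the precision-weighted average.
Prior precision 1/σ₀² = 1/25 = 0.04; data precision n/σ² = 3/3 = 1.
μ̂ = (0.04·(-8) + 1·(-19/3)) / (0.04 + 1) = (-499/75)/1.04 = -499/78 ≈ -6.397.

μ̂_MAP = -6.397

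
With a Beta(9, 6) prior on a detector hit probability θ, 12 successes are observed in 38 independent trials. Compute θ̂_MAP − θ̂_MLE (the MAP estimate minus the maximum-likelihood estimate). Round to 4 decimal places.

MAP − MLE = 0.0764

Posterior is Beta(21, 32); MAP = (21−1)/(53−2) = 20/51 ≈ 0.39216.
MLE ignores the prior: θ̂_MLE = k/n = 12/38 ≈ 0.31579.
Difference = 20/51 − 12/38 = 74/969 ≈ 0.0764.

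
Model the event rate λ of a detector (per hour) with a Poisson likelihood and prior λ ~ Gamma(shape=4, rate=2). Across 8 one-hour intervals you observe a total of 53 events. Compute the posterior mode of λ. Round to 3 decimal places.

Σxᵢ = 53, n = 8.
Posterior ∝ λ^3e^(−2λ) · λ^53e^(−8λ) = λ^56e^(−10λ), i.e. Gamma(shape=57, rate=10).
The mode of a Gamma(a, b) with a ≥ 1 (shape–rate) is (a−1)/b = 56/10 ≈ 5.600.

λ̂_MAP = 5.600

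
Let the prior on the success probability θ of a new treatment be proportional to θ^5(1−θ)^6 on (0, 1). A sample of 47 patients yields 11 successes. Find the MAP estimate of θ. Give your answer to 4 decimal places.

θ̂_MAP = 0.2759

The prior density ∝ θ^5(1−θ)^6 is the kernel of Beta(6, 7).
Data: 11 successes in 47 trials. The binomial likelihood contributes θ^11(1−θ)^36, so the posterior is Beta(6+11, 7+36) = Beta(17, 43).
For Beta(a, b) with a, b > 1 the mode is (a−1)/(a+b−2) = 16/58 ≈ 0.2759.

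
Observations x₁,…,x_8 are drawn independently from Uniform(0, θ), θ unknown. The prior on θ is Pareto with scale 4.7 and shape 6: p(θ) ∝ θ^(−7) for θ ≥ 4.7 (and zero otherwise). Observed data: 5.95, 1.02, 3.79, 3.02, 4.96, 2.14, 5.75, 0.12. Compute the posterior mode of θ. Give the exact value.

θ̂_MAP = 5.95

The Uniform(0, θ) likelihood is θ^(−n) for θ ≥ max(xᵢ), zero otherwise. Here max(xᵢ) = 5.95.
Posterior ∝ θ^(−7) · θ^(−8) = θ^(−15) on θ ≥ max(4.7, 5.95) = 5.95.
This density is strictly decreasing in θ, so the posterior mode lies at the lower boundary of the support.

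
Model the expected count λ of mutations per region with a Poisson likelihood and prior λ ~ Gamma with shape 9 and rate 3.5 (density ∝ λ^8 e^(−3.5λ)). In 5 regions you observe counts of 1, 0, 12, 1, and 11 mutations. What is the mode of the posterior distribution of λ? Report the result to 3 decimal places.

λ̂_MAP = 3.882

Σxᵢ = 1+0+12+1+11 = 25, with n = 5.
Posterior ∝ λ^8e^(−3.5λ) · λ^25e^(−5λ) = λ^33e^(−8.5λ), i.e. Gamma(shape=34, rate=8.5).
The mode of a Gamma(a, b) with a ≥ 1 (shape–rate) is (a−1)/b = 33/8.5 ≈ 3.882.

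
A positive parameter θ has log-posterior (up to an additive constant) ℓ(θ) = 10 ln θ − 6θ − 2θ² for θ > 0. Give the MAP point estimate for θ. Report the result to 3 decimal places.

θ̂_MAP = 1.000

ℓ'(θ) = 10/θ − 6 − 4θ. Setting this to zero and multiplying by θ: 4θ² + 6θ − 10 = 0.
θ = (−6 + √(6² + 4·4·10)) / (2·4) = (−6 + √196) / 8 = (−6 + 14)/8 = 1.
ℓ''(θ) = −10/θ² − 4 < 0, confirming a maximum.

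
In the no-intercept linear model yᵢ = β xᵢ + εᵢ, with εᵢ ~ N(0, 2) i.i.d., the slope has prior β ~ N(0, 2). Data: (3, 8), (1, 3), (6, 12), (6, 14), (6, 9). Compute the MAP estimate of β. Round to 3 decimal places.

β̂_MAP = 1.992

log p(β | y) = −Σ(yᵢ − βxᵢ)²/(2·2) − β²/(2·2) + const.
Setting the derivative to zero: Σxᵢ(yᵢ − βxᵢ)/2 − β/2 = 0, so β = Σxᵢyᵢ / (Σxᵢ² + σ²/τ²).
Σxᵢyᵢ = 3·8 + 1·3 + 6·12 + 6·14 + 6·9 = 237; Σxᵢ² = 118; σ²/τ² = 1.
β̂_MAP = 237 / (118 + 1) = 237/119 ≈ 1.992.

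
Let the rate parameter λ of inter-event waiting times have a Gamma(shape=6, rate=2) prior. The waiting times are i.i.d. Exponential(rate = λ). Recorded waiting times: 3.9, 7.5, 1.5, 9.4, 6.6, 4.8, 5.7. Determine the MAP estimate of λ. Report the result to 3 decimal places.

λ̂_MAP = 0.290

The Exponential(rate=λ) likelihood is ∝ λ^n e^(−λΣtᵢ). Here n = 7 and Σtᵢ = 3.9 + 7.5 + 1.5 + 9.4 + 6.6 + 4.8 + 5.7 = 39.4.
Posterior ∝ λ^5e^(−2λ) · λ^7e^(−39.4λ) = λ^12e^(−41.4λ), i.e. Gamma(13, 41.4).
Mode = (a−1)/b = 12/41.4 ≈ 0.290.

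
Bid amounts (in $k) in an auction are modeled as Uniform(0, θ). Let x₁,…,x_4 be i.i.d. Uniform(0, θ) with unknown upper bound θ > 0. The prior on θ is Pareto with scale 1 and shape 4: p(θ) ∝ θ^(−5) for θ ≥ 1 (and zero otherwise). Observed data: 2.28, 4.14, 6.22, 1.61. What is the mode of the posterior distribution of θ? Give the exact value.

The Uniform(0, θ) likelihood is θ^(−n) for θ ≥ max(xᵢ), zero otherwise. Here max(xᵢ) = 6.22.
Posterior ∝ θ^(−5) · θ^(−4) = θ^(−9) on θ ≥ max(1, 6.22) = 6.22.
This density is strictly decreasing in θ, so the posterior mode lies at the lower boundary of the support.

θ̂_MAP = 6.22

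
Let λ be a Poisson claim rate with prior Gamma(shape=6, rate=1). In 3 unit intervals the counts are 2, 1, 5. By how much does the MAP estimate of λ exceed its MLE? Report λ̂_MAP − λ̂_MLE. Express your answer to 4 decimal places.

Σxᵢ = 8. Posterior is Gamma(14, 4); MAP = (14−1)/4 = 13/4 ≈ 3.25000.
MLE = x̄ = 8/3 ≈ 2.66667.
Difference = 13/4 − 8/3 = 7/12 ≈ 0.5833.

MAP − MLE = 0.5833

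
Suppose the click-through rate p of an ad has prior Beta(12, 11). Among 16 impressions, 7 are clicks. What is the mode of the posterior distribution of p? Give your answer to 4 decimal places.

p̂_MAP = 0.4865

Prior: Beta(12, 11).
Data: 7 successes in 16 trials. The binomial likelihood contributes p^7(1−p)^9, so the posterior is Beta(12+7, 11+9) = Beta(19, 20).
For Beta(a, b) with a, b > 1 the mode is (a−1)/(a+b−2) = 18/37 ≈ 0.4865.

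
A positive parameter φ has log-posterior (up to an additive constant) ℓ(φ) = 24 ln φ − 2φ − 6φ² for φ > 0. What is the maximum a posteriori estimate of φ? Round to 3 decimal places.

φ̂_MAP = 1.333

ℓ'(φ) = 24/φ − 2 − 12φ. Setting this to zero and multiplying by φ: 12φ² + 2φ − 24 = 0.
φ = (−2 + √(2² + 4·12·24)) / (2·12) = (−2 + √1156) / 24 = (−2 + 34)/24 = 4/3.
ℓ''(φ) = −24/φ² − 12 < 0, confirming a maximum.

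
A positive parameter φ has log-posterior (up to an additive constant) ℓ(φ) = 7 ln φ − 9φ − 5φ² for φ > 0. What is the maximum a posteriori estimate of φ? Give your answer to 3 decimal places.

φ̂_MAP = 0.500

ℓ'(φ) = 7/φ − 9 − 10φ. Setting this to zero and multiplying by φ: 10φ² + 9φ − 7 = 0.
φ = (−9 + √(9² + 4·10·7)) / (2·10) = (−9 + √361) / 20 = (−9 + 19)/20 = 1/2.
ℓ''(φ) = −7/φ² − 10 < 0, confirming a maximum.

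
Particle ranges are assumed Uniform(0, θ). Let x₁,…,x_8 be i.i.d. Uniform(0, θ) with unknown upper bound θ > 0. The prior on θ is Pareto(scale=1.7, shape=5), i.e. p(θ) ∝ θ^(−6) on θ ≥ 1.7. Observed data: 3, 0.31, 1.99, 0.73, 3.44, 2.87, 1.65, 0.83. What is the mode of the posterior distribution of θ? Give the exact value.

θ̂_MAP = 3.44

The Uniform(0, θ) likelihood is θ^(−n) for θ ≥ max(xᵢ), zero otherwise. Here max(xᵢ) = 3.44.
Posterior ∝ θ^(−6) · θ^(−8) = θ^(−14) on θ ≥ max(1.7, 3.44) = 3.44.
This density is strictly decreasing in θ, so the posterior mode lies at the lower boundary of the support.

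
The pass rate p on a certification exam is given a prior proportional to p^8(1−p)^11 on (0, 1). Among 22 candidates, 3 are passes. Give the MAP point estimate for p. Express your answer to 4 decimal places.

p̂_MAP = 0.2683

The prior density ∝ p^8(1−p)^11 is the kernel of Beta(9, 12).
Data: 3 successes in 22 trials. The binomial likelihood contributes p^3(1−p)^19, so the posterior is Beta(9+3, 12+19) = Beta(12, 31).
For Beta(a, b) with a, b > 1 the mode is (a−1)/(a+b−2) = 11/41 ≈ 0.2683.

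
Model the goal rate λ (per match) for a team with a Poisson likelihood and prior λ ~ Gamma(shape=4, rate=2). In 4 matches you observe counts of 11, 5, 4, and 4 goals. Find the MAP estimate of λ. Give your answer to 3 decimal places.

λ̂_MAP = 4.500

Σxᵢ = 11+5+4+4 = 24, with n = 4.
Posterior ∝ λ^3e^(−2λ) · λ^24e^(−4λ) = λ^27e^(−6λ), i.e. Gamma(shape=28, rate=6).
The mode of a Gamma(a, b) with a ≥ 1 (shape–rate) is (a−1)/b = 27/6 ≈ 4.500.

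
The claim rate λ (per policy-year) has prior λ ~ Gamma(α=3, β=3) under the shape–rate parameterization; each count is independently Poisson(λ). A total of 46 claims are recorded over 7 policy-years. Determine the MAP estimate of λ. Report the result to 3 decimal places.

λ̂_MAP = 4.800

Σxᵢ = 46, n = 7.
Posterior ∝ λ^2e^(−3λ) · λ^46e^(−7λ) = λ^48e^(−10λ), i.e. Gamma(shape=49, rate=10).
The mode of a Gamma(a, b) with a ≥ 1 (shape–rate) is (a−1)/b = 48/10 ≈ 4.800.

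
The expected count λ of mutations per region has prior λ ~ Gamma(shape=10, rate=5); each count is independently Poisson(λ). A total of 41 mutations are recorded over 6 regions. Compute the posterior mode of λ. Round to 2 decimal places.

λ̂_MAP = 4.55

Σxᵢ = 41, n = 6.
Posterior ∝ λ^9e^(−5λ) · λ^41e^(−6λ) = λ^50e^(−11λ), i.e. Gamma(shape=51, rate=11).
The mode of a Gamma(a, b) with a ≥ 1 (shape–rate) is (a−1)/b = 50/11 ≈ 4.55.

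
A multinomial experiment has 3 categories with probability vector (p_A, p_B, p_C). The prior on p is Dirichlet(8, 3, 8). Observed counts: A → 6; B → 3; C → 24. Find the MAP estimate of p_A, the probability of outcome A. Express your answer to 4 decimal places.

MAP estimate of p_A = 0.2653

The posterior is Dirichlet(αᵢ + nᵢ) = Dirichlet(14, 6, 32).
For a Dirichlet(a₁,…,a_K) with all aᵢ > 1, the mode has j-th component (aⱼ − 1)/(Σaᵢ − K).
Here Σaᵢ = 52 and K = 3, so p_A = (14 − 1)/(52 − 3) = 13/49 ≈ 0.2653.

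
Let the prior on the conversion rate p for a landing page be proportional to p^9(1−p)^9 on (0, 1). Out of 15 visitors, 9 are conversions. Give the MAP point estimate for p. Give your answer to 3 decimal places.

p̂_MAP = 0.545

The prior density ∝ p^9(1−p)^9 is the kernel of Beta(10, 10).
Data: 9 successes in 15 trials. The binomial likelihood contributes p^9(1−p)^6, so the posterior is Beta(10+9, 10+6) = Beta(19, 16).
For Beta(a, b) with a, b > 1 the mode is (a−1)/(a+b−2) = 18/33 ≈ 0.545.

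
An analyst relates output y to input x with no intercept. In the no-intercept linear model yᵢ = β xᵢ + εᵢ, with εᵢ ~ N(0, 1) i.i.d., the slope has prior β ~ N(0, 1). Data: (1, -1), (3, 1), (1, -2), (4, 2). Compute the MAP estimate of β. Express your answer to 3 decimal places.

log p(β | y) = −Σ(yᵢ − βxᵢ)²/(2·1) − β²/(2·1) + const.
Setting the derivative to zero: Σxᵢ(yᵢ − βxᵢ)/1 − β/1 = 0, so β = Σxᵢyᵢ / (Σxᵢ² + σ²/τ²).
Σxᵢyᵢ = 1·(-1) + 3·1 + 1·(-2) + 4·2 = 8; Σxᵢ² = 27; σ²/τ² = 1.
β̂_MAP = 8 / (27 + 1) = 8/28 ≈ 0.286.

β̂_MAP = 0.286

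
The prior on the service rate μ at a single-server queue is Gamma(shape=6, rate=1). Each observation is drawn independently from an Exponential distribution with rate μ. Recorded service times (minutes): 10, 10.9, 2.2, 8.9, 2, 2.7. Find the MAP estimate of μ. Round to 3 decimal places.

The Exponential(rate=μ) likelihood is ∝ μ^n e^(−μΣtᵢ). Here n = 6 and Σtᵢ = 10 + 10.9 + 2.2 + 8.9 + 2 + 2.7 = 36.7.
Posterior ∝ μ^5e^(−1μ) · μ^6e^(−36.7μ) = μ^11e^(−37.7μ), i.e. Gamma(12, 37.7).
Mode = (a−1)/b = 11/37.7 ≈ 0.292.

μ̂_MAP = 0.292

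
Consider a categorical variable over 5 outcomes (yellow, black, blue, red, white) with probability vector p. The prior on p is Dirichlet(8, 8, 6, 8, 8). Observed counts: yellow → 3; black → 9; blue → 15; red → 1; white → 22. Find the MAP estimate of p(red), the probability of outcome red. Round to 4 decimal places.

MAP estimate of p(red) = 0.0964

The posterior is Dirichlet(αᵢ + nᵢ) = Dirichlet(11, 17, 21, 9, 30).
For a Dirichlet(a₁,…,a_K) with all aᵢ > 1, the mode has j-th component (aⱼ − 1)/(Σaᵢ − K).
Here Σaᵢ = 88 and K = 5, so p(red) = (9 − 1)/(88 − 5) = 8/83 ≈ 0.0964.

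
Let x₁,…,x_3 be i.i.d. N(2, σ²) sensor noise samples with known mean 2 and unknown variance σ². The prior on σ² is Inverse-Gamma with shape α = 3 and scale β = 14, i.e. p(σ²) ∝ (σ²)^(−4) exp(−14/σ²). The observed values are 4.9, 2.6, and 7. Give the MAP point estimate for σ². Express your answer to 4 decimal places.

σ̂²_MAP = 5.6155

Sum of squared deviations about the known mean: SS = (4.9−2)² + (2.6−2)² + (7−2)² = 33.77.
The Normal likelihood contributes (σ²)^(−n/2) exp(−SS/(2σ²)), so the posterior is Inverse-Gamma(α + n/2, β + SS/2) = Inverse-Gamma(4.5, 30.885).
The mode of Inverse-Gamma(a, b) is b/(a+1) = 30.885/5.5 ≈ 5.6155.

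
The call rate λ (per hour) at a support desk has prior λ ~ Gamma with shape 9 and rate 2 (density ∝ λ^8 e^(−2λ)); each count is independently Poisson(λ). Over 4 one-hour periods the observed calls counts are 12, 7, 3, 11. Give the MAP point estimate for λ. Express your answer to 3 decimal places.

λ̂_MAP = 6.833

Σxᵢ = 12+7+3+11 = 33, with n = 4.
Posterior ∝ λ^8e^(−2λ) · λ^33e^(−4λ) = λ^41e^(−6λ), i.e. Gamma(shape=42, rate=6).
The mode of a Gamma(a, b) with a ≥ 1 (shape–rate) is (a−1)/b = 41/6 ≈ 6.833.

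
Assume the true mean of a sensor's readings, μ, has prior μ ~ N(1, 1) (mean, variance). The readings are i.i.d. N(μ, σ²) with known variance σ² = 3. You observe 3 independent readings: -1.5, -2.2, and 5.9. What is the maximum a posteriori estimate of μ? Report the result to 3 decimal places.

μ̂_MAP = 0.867

n = 3; x̄ = ((-1.5) + (-2.2) + 5.9)/3 = 2.2/3 = 11/15 ≈ 0.7333.
For a Normal prior and Normal likelihood with known variance, the posterior is Normal; its mode equals its mean, the precision-weighted average.
Prior precision 1/σ₀² = 1/1 = 1; data precision n/σ² = 3/3 = 1.
μ̂ = (1·1 + 1·(11/15)) / (1 + 1) = (26/15)/2 = 13/15 ≈ 0.867.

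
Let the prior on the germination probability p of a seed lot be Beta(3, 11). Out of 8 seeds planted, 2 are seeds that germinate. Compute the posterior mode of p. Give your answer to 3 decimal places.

p̂_MAP = 0.200

Prior: Beta(3, 11).
Data: 2 successes in 8 trials. The binomial likelihood contributes p^2(1−p)^6, so the posterior is Beta(3+2, 11+6) = Beta(5, 17).
For Beta(a, b) with a, b > 1 the mode is (a−1)/(a+b−2) = 4/20 ≈ 0.200.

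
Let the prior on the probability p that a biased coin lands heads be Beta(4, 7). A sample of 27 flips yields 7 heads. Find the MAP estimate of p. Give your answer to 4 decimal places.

p̂_MAP = 0.2778

Prior: Beta(4, 7).
Data: 7 successes in 27 trials. The binomial likelihood contributes p^7(1−p)^20, so the posterior is Beta(4+7, 7+20) = Beta(11, 27).
For Beta(a, b) with a, b > 1 the mode is (a−1)/(a+b−2) = 10/36 ≈ 0.2778.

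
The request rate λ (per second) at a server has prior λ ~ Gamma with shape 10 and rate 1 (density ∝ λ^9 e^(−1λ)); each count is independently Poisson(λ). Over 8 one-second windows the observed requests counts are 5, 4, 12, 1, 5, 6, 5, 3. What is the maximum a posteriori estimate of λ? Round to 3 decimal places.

λ̂_MAP = 5.556

Σxᵢ = 5+4+12+1+5+6+5+3 = 41, with n = 8.
Posterior ∝ λ^9e^(−1λ) · λ^41e^(−8λ) = λ^50e^(−9λ), i.e. Gamma(shape=51, rate=9).
The mode of a Gamma(a, b) with a ≥ 1 (shape–rate) is (a−1)/b = 50/9 ≈ 5.556.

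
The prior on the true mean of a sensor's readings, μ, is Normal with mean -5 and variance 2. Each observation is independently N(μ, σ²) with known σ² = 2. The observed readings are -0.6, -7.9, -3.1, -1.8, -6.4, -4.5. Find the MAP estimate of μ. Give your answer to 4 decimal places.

μ̂_MAP = -4.1857

n = 6; x̄ = ((-0.6) + (-7.9) + (-3.1) + (-1.8) + (-6.4) + (-4.5))/6 = -24.3/6 = -4.05.
For a Normal prior and Normal likelihood with known variance, the posterior is Normal; its mode equals its mean, the precision-weighted average.
Prior precision 1/σ₀² = 1/2 = 0.5; data precision n/σ² = 6/2 = 3.
μ̂ = (0.5·(-5) + 3·(-4.05)) / (0.5 + 3) = (-14.65)/3.5 = -293/70 ≈ -4.1857.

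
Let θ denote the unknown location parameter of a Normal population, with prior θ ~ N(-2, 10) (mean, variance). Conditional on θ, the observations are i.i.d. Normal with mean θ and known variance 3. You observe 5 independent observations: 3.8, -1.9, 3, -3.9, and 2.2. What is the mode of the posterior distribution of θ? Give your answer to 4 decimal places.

n = 5; x̄ = (3.8 + (-1.9) + 3 + (-3.9) + 2.2)/5 = 3.2/5 = 0.64.
For a Normal prior and Normal likelihood with known variance, the posterior is Normal; its mode equals its mean, the precision-weighted average.
Prior precision 1/σ₀² = 1/10 = 0.1; data precision n/σ² = 5/3.
θ̂ = (0.1·(-2) + (5/3)·0.64) / (0.1 + 5/3) = (13/15)/(53/30) = 26/53 ≈ 0.4906.

θ̂_MAP = 0.4906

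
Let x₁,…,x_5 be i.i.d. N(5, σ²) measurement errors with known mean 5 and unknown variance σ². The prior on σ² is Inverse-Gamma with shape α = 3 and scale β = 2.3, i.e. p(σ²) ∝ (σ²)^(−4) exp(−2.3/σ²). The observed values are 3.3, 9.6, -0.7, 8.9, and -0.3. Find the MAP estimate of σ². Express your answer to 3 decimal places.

σ̂²_MAP = 8.034

Sum of squared deviations about the known mean: SS = (3.3−5)² + (9.6−5)² + (-0.7−5)² + (8.9−5)² + (-0.3−5)² = 99.84.
The Normal likelihood contributes (σ²)^(−n/2) exp(−SS/(2σ²)), so the posterior is Inverse-Gamma(α + n/2, β + SS/2) = Inverse-Gamma(5.5, 52.22).
The mode of Inverse-Gamma(a, b) is b/(a+1) = 52.22/6.5 ≈ 8.034.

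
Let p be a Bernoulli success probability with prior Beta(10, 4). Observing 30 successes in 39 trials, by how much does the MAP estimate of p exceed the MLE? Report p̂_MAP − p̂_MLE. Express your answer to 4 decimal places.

Posterior is Beta(40, 13); MAP = (40−1)/(53−2) = 39/51 ≈ 0.76471.
MLE ignores the prior: p̂_MLE = k/n = 30/39 ≈ 0.76923.
Difference = 39/51 − 30/39 = -1/221 ≈ -0.0045.

MAP − MLE = -0.0045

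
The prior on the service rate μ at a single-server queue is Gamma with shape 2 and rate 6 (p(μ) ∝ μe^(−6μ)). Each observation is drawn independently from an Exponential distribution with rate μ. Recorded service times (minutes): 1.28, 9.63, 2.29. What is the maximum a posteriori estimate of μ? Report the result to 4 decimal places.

μ̂_MAP = 0.2083

The Exponential(rate=μ) likelihood is ∝ μ^n e^(−μΣtᵢ). Here n = 3 and Σtᵢ = 1.28 + 9.63 + 2.29 = 13.20.
Posterior ∝ μe^(−6μ) · μ^3e^(−13.20μ) = μ^4e^(−19.20μ), i.e. Gamma(5, 19.20).
Mode = (a−1)/b = 4/19.20 ≈ 0.2083.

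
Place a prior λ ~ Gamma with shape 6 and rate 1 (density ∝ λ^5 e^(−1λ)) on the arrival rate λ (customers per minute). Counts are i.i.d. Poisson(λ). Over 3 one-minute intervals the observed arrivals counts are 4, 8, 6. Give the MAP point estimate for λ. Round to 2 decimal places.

Σxᵢ = 4+8+6 = 18, with n = 3.
Posterior ∝ λ^5e^(−1λ) · λ^18e^(−3λ) = λ^23e^(−4λ), i.e. Gamma(shape=24, rate=4).
The mode of a Gamma(a, b) with a ≥ 1 (shape–rate) is (a−1)/b = 23/4 ≈ 5.75.

λ̂_MAP = 5.75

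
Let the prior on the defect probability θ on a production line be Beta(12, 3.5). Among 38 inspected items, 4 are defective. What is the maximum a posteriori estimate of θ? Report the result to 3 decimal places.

Prior: Beta(12, 3.5).
Data: 4 successes in 38 trials. The binomial likelihood contributes θ^4(1−θ)^34, so the posterior is Beta(12+4, 3.5+34) = Beta(16, 37.5).
For Beta(a, b) with a, b > 1 the mode is (a−1)/(a+b−2) = 15/51.5 ≈ 0.291.

θ̂_MAP = 0.291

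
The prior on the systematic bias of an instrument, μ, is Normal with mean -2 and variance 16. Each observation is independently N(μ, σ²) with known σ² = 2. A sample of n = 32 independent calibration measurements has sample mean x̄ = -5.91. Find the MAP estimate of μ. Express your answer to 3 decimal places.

n = 32, x̄ = -5.91.
For a Normal prior and Normal likelihood with known variance, the posterior is Normal; its mode equals its mean, the precision-weighted average.
Prior precision 1/σ₀² = 1/16 = 0.0625; data precision n/σ² = 32/2 = 16.
μ̂ = (0.0625·(-2) + 16·(-5.91)) / (0.0625 + 16) = (-94.685)/16.0625 = -37874/6425 ≈ -5.895.

μ̂_MAP = -5.895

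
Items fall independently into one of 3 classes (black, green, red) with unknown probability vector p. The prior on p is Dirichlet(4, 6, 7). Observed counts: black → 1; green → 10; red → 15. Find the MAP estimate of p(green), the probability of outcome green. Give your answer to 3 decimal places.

MAP estimate of p(green) = 0.375

The posterior is Dirichlet(αᵢ + nᵢ) = Dirichlet(5, 16, 22).
For a Dirichlet(a₁,…,a_K) with all aᵢ > 1, the mode has j-th component (aⱼ − 1)/(Σaᵢ − K).
Here Σaᵢ = 43 and K = 3, so p(green) = (16 − 1)/(43 − 3) = 15/40 ≈ 0.375.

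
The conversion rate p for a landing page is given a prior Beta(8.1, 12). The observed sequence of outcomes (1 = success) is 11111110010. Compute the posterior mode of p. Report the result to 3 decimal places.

p̂_MAP = 0.519

Prior: Beta(8.1, 12).
Data: 8 successes in 11 trials (from the sequence). The binomial likelihood contributes p^8(1−p)^3, so the posterior is Beta(8.1+8, 12+3) = Beta(16.1, 15).
For Beta(a, b) with a, b > 1 the mode is (a−1)/(a+b−2) = 15.1/29.1 ≈ 0.519.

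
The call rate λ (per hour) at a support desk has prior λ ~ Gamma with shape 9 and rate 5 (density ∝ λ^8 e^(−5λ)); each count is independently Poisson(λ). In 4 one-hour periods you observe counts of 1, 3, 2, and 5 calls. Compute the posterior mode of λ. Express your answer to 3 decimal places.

λ̂_MAP = 2.111

Σxᵢ = 1+3+2+5 = 11, with n = 4.
Posterior ∝ λ^8e^(−5λ) · λ^11e^(−4λ) = λ^19e^(−9λ), i.e. Gamma(shape=20, rate=9).
The mode of a Gamma(a, b) with a ≥ 1 (shape–rate) is (a−1)/b = 19/9 ≈ 2.111.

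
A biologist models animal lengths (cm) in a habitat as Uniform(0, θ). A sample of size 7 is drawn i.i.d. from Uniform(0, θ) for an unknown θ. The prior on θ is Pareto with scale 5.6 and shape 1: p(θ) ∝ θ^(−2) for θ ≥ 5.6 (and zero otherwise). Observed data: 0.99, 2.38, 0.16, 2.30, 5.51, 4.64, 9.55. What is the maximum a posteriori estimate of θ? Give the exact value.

θ̂_MAP = 9.55

The Uniform(0, θ) likelihood is θ^(−n) for θ ≥ max(xᵢ), zero otherwise. Here max(xᵢ) = 9.55.
Posterior ∝ θ^(−2) · θ^(−7) = θ^(−9) on θ ≥ max(5.6, 9.55) = 9.55.
This density is strictly decreasing in θ, so the posterior mode lies at the lower boundary of the support.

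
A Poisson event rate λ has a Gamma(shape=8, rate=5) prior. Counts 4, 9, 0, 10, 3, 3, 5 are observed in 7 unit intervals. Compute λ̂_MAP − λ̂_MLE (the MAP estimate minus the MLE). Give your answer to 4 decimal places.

Σxᵢ = 34. Posterior is Gamma(42, 12); MAP = (42−1)/12 = 41/12 ≈ 3.41667.
MLE = x̄ = 34/7 ≈ 4.85714.
Difference = 41/12 − 34/7 = -121/84 ≈ -1.4405.

MAP − MLE = -1.4405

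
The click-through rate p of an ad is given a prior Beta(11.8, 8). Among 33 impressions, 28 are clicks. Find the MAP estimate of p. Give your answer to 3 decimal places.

p̂_MAP = 0.764

Prior: Beta(11.8, 8).
Data: 28 successes in 33 trials. The binomial likelihood contributes p^28(1−p)^5, so the posterior is Beta(11.8+28, 8+5) = Beta(39.8, 13).
For Beta(a, b) with a, b > 1 the mode is (a−1)/(a+b−2) = 38.8/50.8 ≈ 0.764.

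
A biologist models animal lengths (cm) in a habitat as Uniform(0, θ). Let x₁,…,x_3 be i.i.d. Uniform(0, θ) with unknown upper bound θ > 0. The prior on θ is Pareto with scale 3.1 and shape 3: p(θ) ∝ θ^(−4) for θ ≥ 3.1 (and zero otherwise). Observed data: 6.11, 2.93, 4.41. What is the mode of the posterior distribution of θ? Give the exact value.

The Uniform(0, θ) likelihood is θ^(−n) for θ ≥ max(xᵢ), zero otherwise. Here max(xᵢ) = 6.11.
Posterior ∝ θ^(−4) · θ^(−3) = θ^(−7) on θ ≥ max(3.1, 6.11) = 6.11.
This density is strictly decreasing in θ, so the posterior mode lies at the lower boundary of the support.

θ̂_MAP = 6.11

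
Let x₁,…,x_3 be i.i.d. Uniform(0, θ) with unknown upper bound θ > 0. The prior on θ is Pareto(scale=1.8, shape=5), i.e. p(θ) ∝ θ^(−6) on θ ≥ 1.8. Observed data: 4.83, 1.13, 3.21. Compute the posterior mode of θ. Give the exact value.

θ̂_MAP = 4.83

The Uniform(0, θ) likelihood is θ^(−n) for θ ≥ max(xᵢ), zero otherwise. Here max(xᵢ) = 4.83.
Posterior ∝ θ^(−6) · θ^(−3) = θ^(−9) on θ ≥ max(1.8, 4.83) = 4.83.
This density is strictly decreasing in θ, so the posterior mode lies at the lower boundary of the support.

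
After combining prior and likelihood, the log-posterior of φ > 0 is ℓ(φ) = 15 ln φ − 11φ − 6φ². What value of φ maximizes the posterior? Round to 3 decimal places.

ℓ'(φ) = 15/φ − 11 − 12φ. Setting this to zero and multiplying by φ: 12φ² + 11φ − 15 = 0.
φ = (−11 + √(11² + 4·12·15)) / (2·12) = (−11 + √841) / 24 = (−11 + 29)/24 = 3/4.
ℓ''(φ) = −15/φ² − 12 < 0, confirming a maximum.

φ̂_MAP = 0.750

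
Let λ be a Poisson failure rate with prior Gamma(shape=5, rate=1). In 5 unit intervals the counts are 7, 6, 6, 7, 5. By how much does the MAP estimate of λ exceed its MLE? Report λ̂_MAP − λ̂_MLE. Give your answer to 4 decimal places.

Σxᵢ = 31. Posterior is Gamma(36, 6); MAP = (36−1)/6 = 35/6 ≈ 5.83333.
MLE = x̄ = 31/5 ≈ 6.20000.
Difference = 35/6 − 31/5 = -11/30 ≈ -0.3667.

MAP − MLE = -0.3667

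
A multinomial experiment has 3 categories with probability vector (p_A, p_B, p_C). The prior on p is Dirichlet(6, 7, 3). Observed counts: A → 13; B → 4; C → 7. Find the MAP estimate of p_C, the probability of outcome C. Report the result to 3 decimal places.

The posterior is Dirichlet(αᵢ + nᵢ) = Dirichlet(19, 11, 10).
For a Dirichlet(a₁,…,a_K) with all aᵢ > 1, the mode has j-th component (aⱼ − 1)/(Σaᵢ − K).
Here Σaᵢ = 40 and K = 3, so p_C = (10 − 1)/(40 − 3) = 9/37 ≈ 0.243.

MAP estimate of p_C = 0.243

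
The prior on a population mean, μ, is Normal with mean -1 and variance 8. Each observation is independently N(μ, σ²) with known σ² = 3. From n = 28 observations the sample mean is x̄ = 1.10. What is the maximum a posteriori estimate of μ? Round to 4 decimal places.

n = 28, x̄ = 1.10.
For a Normal prior and Normal likelihood with known variance, the posterior is Normal; its mode equals its mean, the precision-weighted average.
Prior precision 1/σ₀² = 1/8 = 0.125; data precision n/σ² = 28/3.
μ̂ = (0.125·(-1) + (28/3)·1.1) / (0.125 + 28/3) = (1217/120)/(227/24) = 1217/1135 ≈ 1.0722.

μ̂_MAP = 1.0722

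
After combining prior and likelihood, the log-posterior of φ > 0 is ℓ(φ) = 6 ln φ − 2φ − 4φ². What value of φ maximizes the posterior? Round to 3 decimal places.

ℓ'(φ) = 6/φ − 2 − 8φ. Setting this to zero and multiplying by φ: 8φ² + 2φ − 6 = 0.
φ = (−2 + √(2² + 4·8·6)) / (2·8) = (−2 + √196) / 16 = (−2 + 14)/16 = 3/4.
ℓ''(φ) = −6/φ² − 8 < 0, confirming a maximum.

φ̂_MAP = 0.750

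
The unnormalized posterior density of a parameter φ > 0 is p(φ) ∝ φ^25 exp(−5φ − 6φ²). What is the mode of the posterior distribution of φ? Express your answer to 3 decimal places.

ℓ'(φ) = 25/φ − 5 − 12φ. Setting this to zero and multiplying by φ: 12φ² + 5φ − 25 = 0.
φ = (−5 + √(5² + 4·12·25)) / (2·12) = (−5 + √1225) / 24 = (−5 + 35)/24 = 5/4.
ℓ''(φ) = −25/φ² − 12 < 0, confirming a maximum.

φ̂_MAP = 1.250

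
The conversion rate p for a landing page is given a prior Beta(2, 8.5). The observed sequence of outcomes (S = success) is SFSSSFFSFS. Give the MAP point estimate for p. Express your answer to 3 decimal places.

p̂_MAP = 0.378

Prior: Beta(2, 8.5).
Data: 6 successes in 10 trials (from the sequence). The binomial likelihood contributes p^6(1−p)^4, so the posterior is Beta(2+6, 8.5+4) = Beta(8, 12.5).
For Beta(a, b) with a, b > 1 the mode is (a−1)/(a+b−2) = 7/18.5 ≈ 0.378.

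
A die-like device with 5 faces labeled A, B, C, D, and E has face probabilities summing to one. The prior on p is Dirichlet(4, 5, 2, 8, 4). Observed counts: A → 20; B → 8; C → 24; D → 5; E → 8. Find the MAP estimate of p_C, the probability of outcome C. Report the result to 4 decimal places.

MAP estimate of p_C = 0.3012

The posterior is Dirichlet(αᵢ + nᵢ) = Dirichlet(24, 13, 26, 13, 12).
For a Dirichlet(a₁,…,a_K) with all aᵢ > 1, the mode has j-th component (aⱼ − 1)/(Σaᵢ − K).
Here Σaᵢ = 88 and K = 5, so p_C = (26 − 1)/(88 − 5) = 25/83 ≈ 0.3012.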